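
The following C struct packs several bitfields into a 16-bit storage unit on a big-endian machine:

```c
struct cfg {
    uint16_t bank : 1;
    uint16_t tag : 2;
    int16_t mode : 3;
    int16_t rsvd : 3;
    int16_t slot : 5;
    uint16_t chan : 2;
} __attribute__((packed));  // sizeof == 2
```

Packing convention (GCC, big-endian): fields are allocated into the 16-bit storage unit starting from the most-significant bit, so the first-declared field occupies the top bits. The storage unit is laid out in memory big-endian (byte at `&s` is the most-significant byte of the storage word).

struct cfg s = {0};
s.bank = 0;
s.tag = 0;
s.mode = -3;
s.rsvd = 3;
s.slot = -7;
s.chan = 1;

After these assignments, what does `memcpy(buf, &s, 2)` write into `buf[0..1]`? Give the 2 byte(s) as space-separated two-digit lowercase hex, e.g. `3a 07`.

bank (1b) val=0 bits=0x0 at bit 15: 0x0000
tag (2b) val=0 bits=0x0 at bit 13: 0x0000
mode (3b) val=-3 bits=0x5 at bit 10: 0x1400
rsvd (3b) val=3 bits=0x3 at bit 7: 0x1580
slot (5b) val=-7 bits=0x19 at bit 2: 0x15e4
chan (2b) val=1 bits=0x1 at bit 0: 0x15e5
word = 0x15e5 → big-endian bytes:
  [0]=0x15  [1]=0xe5

15 e5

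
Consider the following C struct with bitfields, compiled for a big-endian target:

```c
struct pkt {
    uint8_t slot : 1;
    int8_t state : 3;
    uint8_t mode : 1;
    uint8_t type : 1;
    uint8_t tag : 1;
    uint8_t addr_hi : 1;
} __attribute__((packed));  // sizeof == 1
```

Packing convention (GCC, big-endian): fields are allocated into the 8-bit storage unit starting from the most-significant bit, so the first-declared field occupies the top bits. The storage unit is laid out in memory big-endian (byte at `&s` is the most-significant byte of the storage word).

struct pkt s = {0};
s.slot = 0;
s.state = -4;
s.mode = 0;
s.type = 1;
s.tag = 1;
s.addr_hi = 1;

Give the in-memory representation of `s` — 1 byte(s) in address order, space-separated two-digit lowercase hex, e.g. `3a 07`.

[7+:1] slot=0 & 0x1 = 0x0; word=0x00
[4+:3] state=-4 & 0x7 = 0x4; word=0x40
[3+:1] mode=0 & 0x1 = 0x0; word=0x40
[2+:1] type=1 & 0x1 = 0x1; word=0x44
[1+:1] tag=1 & 0x1 = 0x1; word=0x46
[0+:1] addr_hi=1 & 0x1 = 0x1; word=0x47
word = 0x47 → big-endian bytes:
  [0]=0x47

47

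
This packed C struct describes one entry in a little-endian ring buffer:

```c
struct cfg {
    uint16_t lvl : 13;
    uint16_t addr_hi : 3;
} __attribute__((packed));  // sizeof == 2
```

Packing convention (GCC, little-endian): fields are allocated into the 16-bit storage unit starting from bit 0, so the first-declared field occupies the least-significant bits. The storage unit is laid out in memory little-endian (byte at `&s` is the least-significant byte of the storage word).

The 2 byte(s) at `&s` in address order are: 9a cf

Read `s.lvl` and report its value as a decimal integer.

[0]=0x9a [1]=0xcf (little-endian) → word 0xcf9a
lvl [0+:13] = (word>>0) & 0x1fff = 3994  ←
addr_hi [13+:3] = (word>>13) & 0x7 = 6

3994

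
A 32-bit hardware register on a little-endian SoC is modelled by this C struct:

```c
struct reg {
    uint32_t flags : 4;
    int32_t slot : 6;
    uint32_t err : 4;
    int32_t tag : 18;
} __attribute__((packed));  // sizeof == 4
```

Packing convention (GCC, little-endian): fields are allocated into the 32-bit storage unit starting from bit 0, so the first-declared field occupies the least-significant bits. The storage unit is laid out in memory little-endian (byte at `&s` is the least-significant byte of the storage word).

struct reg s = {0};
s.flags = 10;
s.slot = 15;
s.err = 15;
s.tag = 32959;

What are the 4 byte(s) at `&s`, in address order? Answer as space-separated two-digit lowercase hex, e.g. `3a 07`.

fa fc 2f 20

flags (4b) val=10 bits=0xa at bit 0: 0x0000000a
slot (6b) val=15 bits=0xf at bit 4: 0x000000fa
err (4b) val=15 bits=0xf at bit 10: 0x00003cfa
tag (18b) val=32959 bits=0x80bf at bit 14: 0x202ffcfa
word = 0x202ffcfa → little-endian bytes:
  [0]=0xfa  [1]=0xfc  [2]=0x2f  [3]=0x20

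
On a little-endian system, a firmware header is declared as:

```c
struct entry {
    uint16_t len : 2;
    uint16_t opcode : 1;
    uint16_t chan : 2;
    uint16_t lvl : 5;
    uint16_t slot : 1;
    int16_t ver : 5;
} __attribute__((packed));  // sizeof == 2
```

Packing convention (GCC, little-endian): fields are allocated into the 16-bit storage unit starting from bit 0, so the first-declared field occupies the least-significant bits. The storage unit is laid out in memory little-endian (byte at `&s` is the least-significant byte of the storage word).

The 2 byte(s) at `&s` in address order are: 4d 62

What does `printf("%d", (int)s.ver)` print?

[0]=0x4d [1]=0x62 (little-endian) → word 0x624d
len [0+:2] = (word>>0) & 0x3 = 1
opcode [2+:1] = (word>>2) & 0x1 = 1
chan [3+:2] = (word>>3) & 0x3 = 1
lvl [5+:5] = (word>>5) & 0x1f = 18
slot [10+:1] = (word>>10) & 0x1 = 0
ver [11+:5] = (word>>11) & 0x1f = 12  ←
ver signed 5b, MSB=0: value = 12

12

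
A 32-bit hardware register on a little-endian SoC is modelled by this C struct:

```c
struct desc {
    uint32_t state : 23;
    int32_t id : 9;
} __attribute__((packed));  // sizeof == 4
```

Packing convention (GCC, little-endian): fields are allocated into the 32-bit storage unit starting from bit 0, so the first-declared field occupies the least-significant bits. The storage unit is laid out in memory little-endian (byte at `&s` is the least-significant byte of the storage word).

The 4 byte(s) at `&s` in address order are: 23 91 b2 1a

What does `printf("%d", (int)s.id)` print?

53

[0]=0x23 [1]=0x91 [2]=0xb2 [3]=0x1a (little-endian) → word 0x1ab29123
state [0+:23] = (word>>0) & 0x7fffff = 3313955
id [23+:9] = (word>>23) & 0x1ff = 53  ←
id signed 9b, MSB=0: value = 53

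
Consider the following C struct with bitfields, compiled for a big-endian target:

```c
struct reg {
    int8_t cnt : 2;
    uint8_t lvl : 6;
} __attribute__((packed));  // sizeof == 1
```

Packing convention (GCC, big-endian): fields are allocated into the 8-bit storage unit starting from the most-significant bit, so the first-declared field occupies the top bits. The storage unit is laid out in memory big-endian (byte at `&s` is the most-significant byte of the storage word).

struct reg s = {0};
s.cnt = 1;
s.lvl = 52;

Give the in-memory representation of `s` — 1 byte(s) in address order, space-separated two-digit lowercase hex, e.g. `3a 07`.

74

[6+:2] cnt=1 & 0x3 = 0x1; word=0x40
[0+:6] lvl=52 & 0x3f = 0x34; word=0x74
word = 0x74 → big-endian bytes:
  [0]=0x74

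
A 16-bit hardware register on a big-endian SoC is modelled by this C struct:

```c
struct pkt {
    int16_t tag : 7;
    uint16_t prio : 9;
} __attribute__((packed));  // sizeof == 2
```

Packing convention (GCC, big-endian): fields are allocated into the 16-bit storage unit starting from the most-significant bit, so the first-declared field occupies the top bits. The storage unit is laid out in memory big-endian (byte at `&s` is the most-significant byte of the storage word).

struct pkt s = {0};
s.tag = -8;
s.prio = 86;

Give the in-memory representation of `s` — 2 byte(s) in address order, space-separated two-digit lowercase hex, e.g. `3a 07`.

tag (7b) val=-8 bits=0x78 at bit 9: 0xf000
prio (9b) val=86 bits=0x56 at bit 0: 0xf056
word = 0xf056 → big-endian bytes:
  [0]=0xf0  [1]=0x56

f0 56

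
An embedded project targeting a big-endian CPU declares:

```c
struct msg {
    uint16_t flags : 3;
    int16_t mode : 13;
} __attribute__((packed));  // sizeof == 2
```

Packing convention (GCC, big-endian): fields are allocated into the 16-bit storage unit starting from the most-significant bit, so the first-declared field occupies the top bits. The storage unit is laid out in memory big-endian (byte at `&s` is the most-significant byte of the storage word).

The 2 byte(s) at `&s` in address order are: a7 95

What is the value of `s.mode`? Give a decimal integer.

1941

[0]=0xa7 [1]=0x95 (big-endian) → word 0xa795
flags [13+:3] = (word>>13) & 0x7 = 5
mode [0+:13] = (word>>0) & 0x1fff = 1941  ←
mode signed 13b, MSB=0: value = 1941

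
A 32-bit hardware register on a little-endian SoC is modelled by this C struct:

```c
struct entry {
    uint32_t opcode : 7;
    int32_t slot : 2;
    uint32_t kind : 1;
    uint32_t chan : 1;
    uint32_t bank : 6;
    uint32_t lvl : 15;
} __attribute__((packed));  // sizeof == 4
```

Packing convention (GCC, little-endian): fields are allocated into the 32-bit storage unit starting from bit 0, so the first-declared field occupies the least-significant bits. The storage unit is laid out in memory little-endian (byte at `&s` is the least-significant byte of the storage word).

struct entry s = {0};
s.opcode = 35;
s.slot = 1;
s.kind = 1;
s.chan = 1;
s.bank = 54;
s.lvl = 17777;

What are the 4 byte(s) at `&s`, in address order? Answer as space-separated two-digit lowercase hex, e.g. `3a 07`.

a3 b6 e3 8a

[0+:7] opcode=35 & 0x7f = 0x23; word=0x00000023
[7+:2] slot=1 & 0x3 = 0x1; word=0x000000a3
[9+:1] kind=1 & 0x1 = 0x1; word=0x000002a3
[10+:1] chan=1 & 0x1 = 0x1; word=0x000006a3
[11+:6] bank=54 & 0x3f = 0x36; word=0x0001b6a3
[17+:15] lvl=17777 & 0x7fff = 0x4571; word=0x8ae3b6a3
word = 0x8ae3b6a3 → little-endian bytes:
  [0]=0xa3  [1]=0xb6  [2]=0xe3  [3]=0x8a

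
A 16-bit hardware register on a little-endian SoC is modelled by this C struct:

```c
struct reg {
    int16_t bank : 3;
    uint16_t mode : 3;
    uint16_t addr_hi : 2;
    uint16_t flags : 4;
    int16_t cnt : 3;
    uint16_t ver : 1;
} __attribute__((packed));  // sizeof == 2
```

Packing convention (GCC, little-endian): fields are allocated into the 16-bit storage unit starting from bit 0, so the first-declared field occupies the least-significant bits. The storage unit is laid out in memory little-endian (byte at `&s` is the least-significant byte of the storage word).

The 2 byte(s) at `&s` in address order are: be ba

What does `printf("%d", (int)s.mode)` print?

[0]=0xbe [1]=0xba (little-endian) → word 0xbabe
bank:3 @ bit 0 → (0xbabe>>0)&0x7 = 0x6
mode:3 @ bit 3 → (0xbabe>>3)&0x7 = 0x7  ←
addr_hi:2 @ bit 6 → (0xbabe>>6)&0x3 = 0x2
flags:4 @ bit 8 → (0xbabe>>8)&0xf = 0xa
cnt:3 @ bit 12 → (0xbabe>>12)&0x7 = 0x3
ver:1 @ bit 15 → (0xbabe>>15)&0x1 = 0x1

7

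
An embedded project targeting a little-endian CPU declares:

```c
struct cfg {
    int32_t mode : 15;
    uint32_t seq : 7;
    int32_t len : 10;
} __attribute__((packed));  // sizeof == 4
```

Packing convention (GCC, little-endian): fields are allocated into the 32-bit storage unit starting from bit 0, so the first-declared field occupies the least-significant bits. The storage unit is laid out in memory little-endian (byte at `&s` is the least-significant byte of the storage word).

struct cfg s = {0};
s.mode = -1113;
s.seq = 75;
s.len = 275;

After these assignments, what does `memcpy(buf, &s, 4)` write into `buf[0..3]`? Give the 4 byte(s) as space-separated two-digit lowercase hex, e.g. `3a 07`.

[0+:15] mode=-1113 & 0x7fff = 0x7ba7; word=0x00007ba7
[15+:7] seq=75 & 0x7f = 0x4b; word=0x0025fba7
[22+:10] len=275 & 0x3ff = 0x113; word=0x44e5fba7
word = 0x44e5fba7 → little-endian bytes:
  [0]=0xa7  [1]=0xfb  [2]=0xe5  [3]=0x44

a7 fb e5 44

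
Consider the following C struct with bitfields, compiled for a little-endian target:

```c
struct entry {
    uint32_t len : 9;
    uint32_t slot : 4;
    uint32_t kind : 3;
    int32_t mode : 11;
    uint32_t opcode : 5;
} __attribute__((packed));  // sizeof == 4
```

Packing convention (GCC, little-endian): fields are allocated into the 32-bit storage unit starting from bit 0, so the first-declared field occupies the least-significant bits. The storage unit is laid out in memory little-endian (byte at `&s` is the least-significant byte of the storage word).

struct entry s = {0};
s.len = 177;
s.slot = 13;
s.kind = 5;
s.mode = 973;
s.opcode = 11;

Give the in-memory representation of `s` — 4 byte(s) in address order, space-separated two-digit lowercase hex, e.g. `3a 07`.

b1 ba cd 5b

len:9 = 177 → 0xb1 << 0 → word 0x000000b1
slot:4 = 13 → 0xd << 9 → word 0x00001ab1
kind:3 = 5 → 0x5 << 13 → word 0x0000bab1
mode:11 = 973 → 0x3cd << 16 → word 0x03cdbab1
opcode:5 = 11 → 0xb << 27 → word 0x5bcdbab1
word = 0x5bcdbab1 → little-endian bytes:
  [0]=0xb1  [1]=0xba  [2]=0xcd  [3]=0x5b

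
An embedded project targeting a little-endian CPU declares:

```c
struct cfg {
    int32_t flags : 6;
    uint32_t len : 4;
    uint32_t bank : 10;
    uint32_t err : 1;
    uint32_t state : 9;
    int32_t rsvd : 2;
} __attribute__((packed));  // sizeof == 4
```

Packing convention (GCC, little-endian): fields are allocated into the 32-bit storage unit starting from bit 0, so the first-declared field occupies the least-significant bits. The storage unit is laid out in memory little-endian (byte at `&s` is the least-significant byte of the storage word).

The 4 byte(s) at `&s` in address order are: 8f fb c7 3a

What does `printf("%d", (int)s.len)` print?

14

[0]=0x8f [1]=0xfb [2]=0xc7 [3]=0x3a (little-endian) → word 0x3ac7fb8f
flags:6 @ bit 0 → (0x3ac7fb8f>>0)&0x3f = 0xf
len:4 @ bit 6 → (0x3ac7fb8f>>6)&0xf = 0xe  ←
bank:10 @ bit 10 → (0x3ac7fb8f>>10)&0x3ff = 0x1fe
err:1 @ bit 20 → (0x3ac7fb8f>>20)&0x1 = 0x0
state:9 @ bit 21 → (0x3ac7fb8f>>21)&0x1ff = 0x1d6
rsvd:2 @ bit 30 → (0x3ac7fb8f>>30)&0x3 = 0x0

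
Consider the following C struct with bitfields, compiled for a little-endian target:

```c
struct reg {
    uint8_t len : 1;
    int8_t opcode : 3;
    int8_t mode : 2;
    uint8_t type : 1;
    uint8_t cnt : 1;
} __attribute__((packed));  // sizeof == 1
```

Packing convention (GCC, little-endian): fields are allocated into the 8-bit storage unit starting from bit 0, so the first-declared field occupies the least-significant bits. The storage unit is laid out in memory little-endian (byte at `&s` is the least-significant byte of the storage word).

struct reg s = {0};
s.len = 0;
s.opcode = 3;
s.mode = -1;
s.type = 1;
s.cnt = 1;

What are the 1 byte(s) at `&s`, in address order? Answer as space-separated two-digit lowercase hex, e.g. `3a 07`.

f6

[0+:1] len=0 & 0x1 = 0x0; word=0x00
[1+:3] opcode=3 & 0x7 = 0x3; word=0x06
[4+:2] mode=-1 & 0x3 = 0x3; word=0x36
[6+:1] type=1 & 0x1 = 0x1; word=0x76
[7+:1] cnt=1 & 0x1 = 0x1; word=0xf6
word = 0xf6 → little-endian bytes:
  [0]=0xf6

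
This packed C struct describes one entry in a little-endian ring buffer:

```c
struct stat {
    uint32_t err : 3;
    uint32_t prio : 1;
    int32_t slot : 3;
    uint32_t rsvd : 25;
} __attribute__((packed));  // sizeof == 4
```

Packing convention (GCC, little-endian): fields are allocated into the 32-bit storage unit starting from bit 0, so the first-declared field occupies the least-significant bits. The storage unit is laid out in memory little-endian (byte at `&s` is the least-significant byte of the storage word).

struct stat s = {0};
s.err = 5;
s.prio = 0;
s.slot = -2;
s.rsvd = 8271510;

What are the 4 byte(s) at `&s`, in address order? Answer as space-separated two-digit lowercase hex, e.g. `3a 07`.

err (3b) val=5 bits=0x5 at bit 0: 0x00000005
prio (1b) val=0 bits=0x0 at bit 3: 0x00000005
slot (3b) val=-2 bits=0x6 at bit 4: 0x00000065
rsvd (25b) val=8271510 bits=0x7e3696 at bit 7: 0x3f1b4b65
word = 0x3f1b4b65 → little-endian bytes:
  [0]=0x65  [1]=0x4b  [2]=0x1b  [3]=0x3f

65 4b 1b 3f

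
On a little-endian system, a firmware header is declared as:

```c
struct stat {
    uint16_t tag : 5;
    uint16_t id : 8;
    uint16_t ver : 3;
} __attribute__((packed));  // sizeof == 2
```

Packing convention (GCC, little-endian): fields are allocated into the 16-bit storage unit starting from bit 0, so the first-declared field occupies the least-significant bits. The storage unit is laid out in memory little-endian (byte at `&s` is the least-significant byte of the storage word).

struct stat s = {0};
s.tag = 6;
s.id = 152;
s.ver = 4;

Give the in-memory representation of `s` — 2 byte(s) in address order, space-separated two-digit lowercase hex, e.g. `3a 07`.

06 93

tag (5b) val=6 bits=0x6 at bit 0: 0x0006
id (8b) val=152 bits=0x98 at bit 5: 0x1306
ver (3b) val=4 bits=0x4 at bit 13: 0x9306
word = 0x9306 → little-endian bytes:
  [0]=0x06  [1]=0x93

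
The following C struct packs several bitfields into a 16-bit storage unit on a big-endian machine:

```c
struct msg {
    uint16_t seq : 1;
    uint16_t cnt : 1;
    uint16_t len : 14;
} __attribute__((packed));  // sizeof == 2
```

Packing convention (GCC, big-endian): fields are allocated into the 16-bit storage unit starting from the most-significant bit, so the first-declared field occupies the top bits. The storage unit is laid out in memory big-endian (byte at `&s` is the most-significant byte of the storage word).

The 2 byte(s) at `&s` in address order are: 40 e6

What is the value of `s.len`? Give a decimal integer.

230

[0]=0x40 [1]=0xe6 (big-endian) → word 0x40e6
seq:1 @ bit 15 → (0x40e6>>15)&0x1 = 0x0
cnt:1 @ bit 14 → (0x40e6>>14)&0x1 = 0x1
len:14 @ bit 0 → (0x40e6>>0)&0x3fff = 0xe6  ←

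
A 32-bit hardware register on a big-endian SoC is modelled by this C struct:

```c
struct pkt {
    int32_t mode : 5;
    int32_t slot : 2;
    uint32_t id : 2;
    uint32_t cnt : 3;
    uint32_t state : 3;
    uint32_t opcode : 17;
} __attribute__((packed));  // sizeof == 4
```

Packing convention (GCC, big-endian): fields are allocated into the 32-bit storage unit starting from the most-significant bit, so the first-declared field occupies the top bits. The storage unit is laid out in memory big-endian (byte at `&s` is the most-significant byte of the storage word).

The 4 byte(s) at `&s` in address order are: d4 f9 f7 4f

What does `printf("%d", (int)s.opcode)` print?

[0]=0xd4 [1]=0xf9 [2]=0xf7 [3]=0x4f (big-endian) → word 0xd4f9f74f
mode [27+:5] = (word>>27) & 0x1f = 26
slot [25+:2] = (word>>25) & 0x3 = 2
id [23+:2] = (word>>23) & 0x3 = 1
cnt [20+:3] = (word>>20) & 0x7 = 7
state [17+:3] = (word>>17) & 0x7 = 4
opcode [0+:17] = (word>>0) & 0x1ffff = 128847  ←

128847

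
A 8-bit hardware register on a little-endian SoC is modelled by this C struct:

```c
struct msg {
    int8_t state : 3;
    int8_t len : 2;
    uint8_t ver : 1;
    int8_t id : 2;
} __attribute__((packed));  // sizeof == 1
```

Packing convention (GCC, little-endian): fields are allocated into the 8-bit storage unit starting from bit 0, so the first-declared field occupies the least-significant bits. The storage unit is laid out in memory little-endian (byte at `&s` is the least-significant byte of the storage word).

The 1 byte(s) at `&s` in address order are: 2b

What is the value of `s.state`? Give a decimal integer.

[0]=0x2b (little-endian) → word 0x2b
state:3 @ bit 0 → (0x2b>>0)&0x7 = 0x3  ←
len:2 @ bit 3 → (0x2b>>3)&0x3 = 0x1
ver:1 @ bit 5 → (0x2b>>5)&0x1 = 0x1
id:2 @ bit 6 → (0x2b>>6)&0x3 = 0x0
state signed 3b, MSB=0: value = 3

3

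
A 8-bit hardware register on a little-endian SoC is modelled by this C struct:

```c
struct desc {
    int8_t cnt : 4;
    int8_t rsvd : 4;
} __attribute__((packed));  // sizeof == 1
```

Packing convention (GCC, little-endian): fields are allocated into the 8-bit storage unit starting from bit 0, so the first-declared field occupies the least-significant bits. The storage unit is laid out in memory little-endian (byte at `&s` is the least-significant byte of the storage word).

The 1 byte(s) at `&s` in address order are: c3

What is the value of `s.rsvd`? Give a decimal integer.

[0]=0xc3 (little-endian) → word 0xc3
cnt:4 @ bit 0 → (0xc3>>0)&0xf = 0x3
rsvd:4 @ bit 4 → (0xc3>>4)&0xf = 0xc  ←
rsvd signed 4b, MSB=1: 12 - 16 = -4

-4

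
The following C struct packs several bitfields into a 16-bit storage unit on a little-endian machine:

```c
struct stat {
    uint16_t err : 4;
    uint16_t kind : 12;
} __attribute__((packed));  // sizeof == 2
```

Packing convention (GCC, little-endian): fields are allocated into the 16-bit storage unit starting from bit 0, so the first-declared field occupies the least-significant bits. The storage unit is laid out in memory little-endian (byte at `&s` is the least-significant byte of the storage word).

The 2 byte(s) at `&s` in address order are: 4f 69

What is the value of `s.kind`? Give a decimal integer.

1684

[0]=0x4f [1]=0x69 (little-endian) → word 0x694f
err [0+:4] = (word>>0) & 0xf = 15
kind [4+:12] = (word>>4) & 0xfff = 1684  ←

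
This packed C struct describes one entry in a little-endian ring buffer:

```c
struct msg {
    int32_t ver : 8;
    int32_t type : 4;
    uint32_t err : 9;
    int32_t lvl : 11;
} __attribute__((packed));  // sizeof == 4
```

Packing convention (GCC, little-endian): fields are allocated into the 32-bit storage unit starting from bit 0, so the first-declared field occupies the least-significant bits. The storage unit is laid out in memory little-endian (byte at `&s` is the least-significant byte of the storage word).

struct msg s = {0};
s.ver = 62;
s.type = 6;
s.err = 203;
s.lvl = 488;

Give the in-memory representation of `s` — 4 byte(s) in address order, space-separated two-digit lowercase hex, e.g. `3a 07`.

ver:8 = 62 → 0x3e << 0 → word 0x0000003e
type:4 = 6 → 0x6 << 8 → word 0x0000063e
err:9 = 203 → 0xcb << 12 → word 0x000cb63e
lvl:11 = 488 → 0x1e8 << 21 → word 0x3d0cb63e
word = 0x3d0cb63e → little-endian bytes:
  [0]=0x3e  [1]=0xb6  [2]=0x0c  [3]=0x3d

3e b6 0c 3d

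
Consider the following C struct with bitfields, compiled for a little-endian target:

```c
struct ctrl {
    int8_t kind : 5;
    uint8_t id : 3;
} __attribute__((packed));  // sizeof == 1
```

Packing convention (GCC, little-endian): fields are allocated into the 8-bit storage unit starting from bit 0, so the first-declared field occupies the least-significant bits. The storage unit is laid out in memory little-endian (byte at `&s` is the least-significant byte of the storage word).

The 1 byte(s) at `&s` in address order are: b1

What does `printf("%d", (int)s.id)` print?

5

[0]=0xb1 (little-endian) → word 0xb1
kind [0+:5] = (word>>0) & 0x1f = 17
id [5+:3] = (word>>5) & 0x7 = 5  ←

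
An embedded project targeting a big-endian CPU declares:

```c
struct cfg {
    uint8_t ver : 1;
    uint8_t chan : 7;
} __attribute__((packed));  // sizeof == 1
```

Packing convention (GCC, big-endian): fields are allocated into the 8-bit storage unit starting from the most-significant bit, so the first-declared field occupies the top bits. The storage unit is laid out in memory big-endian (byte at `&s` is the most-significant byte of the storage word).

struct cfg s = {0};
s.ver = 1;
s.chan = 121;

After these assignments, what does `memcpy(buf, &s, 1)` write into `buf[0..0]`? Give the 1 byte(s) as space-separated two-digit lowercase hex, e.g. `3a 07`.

ver (1b) val=1 bits=0x1 at bit 7: 0x80
chan (7b) val=121 bits=0x79 at bit 0: 0xf9
word = 0xf9 → big-endian bytes:
  [0]=0xf9

f9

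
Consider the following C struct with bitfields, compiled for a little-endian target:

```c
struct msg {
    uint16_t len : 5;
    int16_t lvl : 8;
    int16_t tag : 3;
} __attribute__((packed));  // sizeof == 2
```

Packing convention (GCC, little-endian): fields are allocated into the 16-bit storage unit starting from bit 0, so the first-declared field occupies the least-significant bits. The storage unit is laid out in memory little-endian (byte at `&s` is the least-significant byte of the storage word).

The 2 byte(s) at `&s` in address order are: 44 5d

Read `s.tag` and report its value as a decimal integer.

2

[0]=0x44 [1]=0x5d (little-endian) → word 0x5d44
len [0+:5] = (word>>0) & 0x1f = 4
lvl [5+:8] = (word>>5) & 0xff = 234
tag [13+:3] = (word>>13) & 0x7 = 2  ←
tag signed 3b, MSB=0: value = 2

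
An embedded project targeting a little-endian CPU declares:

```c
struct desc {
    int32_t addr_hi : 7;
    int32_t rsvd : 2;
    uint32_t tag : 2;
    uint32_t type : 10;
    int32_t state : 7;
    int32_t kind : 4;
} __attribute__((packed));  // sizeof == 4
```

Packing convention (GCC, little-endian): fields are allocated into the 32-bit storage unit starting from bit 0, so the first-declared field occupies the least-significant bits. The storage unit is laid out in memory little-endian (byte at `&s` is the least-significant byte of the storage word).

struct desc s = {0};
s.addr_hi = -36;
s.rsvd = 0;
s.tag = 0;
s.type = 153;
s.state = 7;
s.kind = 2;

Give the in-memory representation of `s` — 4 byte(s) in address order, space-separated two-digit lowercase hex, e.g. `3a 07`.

5c c8 e4 20

[0+:7] addr_hi=-36 & 0x7f = 0x5c; word=0x0000005c
[7+:2] rsvd=0 & 0x3 = 0x0; word=0x0000005c
[9+:2] tag=0 & 0x3 = 0x0; word=0x0000005c
[11+:10] type=153 & 0x3ff = 0x99; word=0x0004c85c
[21+:7] state=7 & 0x7f = 0x7; word=0x00e4c85c
[28+:4] kind=2 & 0xf = 0x2; word=0x20e4c85c
word = 0x20e4c85c → little-endian bytes:
  [0]=0x5c  [1]=0xc8  [2]=0xe4  [3]=0x20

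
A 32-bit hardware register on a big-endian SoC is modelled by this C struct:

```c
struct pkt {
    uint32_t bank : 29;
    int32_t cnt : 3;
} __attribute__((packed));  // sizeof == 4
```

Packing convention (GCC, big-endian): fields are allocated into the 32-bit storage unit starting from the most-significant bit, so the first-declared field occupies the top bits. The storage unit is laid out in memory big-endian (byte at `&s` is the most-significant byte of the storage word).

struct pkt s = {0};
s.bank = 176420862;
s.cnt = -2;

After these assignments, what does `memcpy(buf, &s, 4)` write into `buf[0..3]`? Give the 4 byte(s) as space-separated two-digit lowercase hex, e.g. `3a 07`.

bank (29b) val=176420862 bits=0xa83f7fe at bit 3: 0x541fbff0
cnt (3b) val=-2 bits=0x6 at bit 0: 0x541fbff6
word = 0x541fbff6 → big-endian bytes:
  [0]=0x54  [1]=0x1f  [2]=0xbf  [3]=0xf6

54 1f bf f6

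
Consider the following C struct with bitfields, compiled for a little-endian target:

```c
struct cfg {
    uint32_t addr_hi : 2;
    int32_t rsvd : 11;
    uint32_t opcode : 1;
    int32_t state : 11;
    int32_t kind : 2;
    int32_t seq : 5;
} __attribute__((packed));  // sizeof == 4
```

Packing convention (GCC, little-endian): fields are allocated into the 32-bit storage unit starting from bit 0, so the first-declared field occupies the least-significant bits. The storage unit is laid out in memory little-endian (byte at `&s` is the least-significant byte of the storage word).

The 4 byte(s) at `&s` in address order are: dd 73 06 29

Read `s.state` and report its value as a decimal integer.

[0]=0xdd [1]=0x73 [2]=0x06 [3]=0x29 (little-endian) → word 0x290673dd
addr_hi [0+:2] = (word>>0) & 0x3 = 1
rsvd [2+:11] = (word>>2) & 0x7ff = 1271
opcode [13+:1] = (word>>13) & 0x1 = 1
state [14+:11] = (word>>14) & 0x7ff = 1049  ←
kind [25+:2] = (word>>25) & 0x3 = 0
seq [27+:5] = (word>>27) & 0x1f = 5
state signed 11b, MSB=1: 1049 - 2048 = -999

-999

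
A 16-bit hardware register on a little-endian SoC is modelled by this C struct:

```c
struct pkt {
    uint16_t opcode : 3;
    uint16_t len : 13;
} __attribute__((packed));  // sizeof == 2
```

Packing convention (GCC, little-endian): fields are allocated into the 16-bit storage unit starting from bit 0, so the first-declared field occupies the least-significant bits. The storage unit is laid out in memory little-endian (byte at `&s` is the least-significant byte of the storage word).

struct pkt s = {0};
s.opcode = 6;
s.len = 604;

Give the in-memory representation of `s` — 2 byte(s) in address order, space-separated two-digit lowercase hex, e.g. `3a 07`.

[0+:3] opcode=6 & 0x7 = 0x6; word=0x0006
[3+:13] len=604 & 0x1fff = 0x25c; word=0x12e6
word = 0x12e6 → little-endian bytes:
  [0]=0xe6  [1]=0x12

e6 12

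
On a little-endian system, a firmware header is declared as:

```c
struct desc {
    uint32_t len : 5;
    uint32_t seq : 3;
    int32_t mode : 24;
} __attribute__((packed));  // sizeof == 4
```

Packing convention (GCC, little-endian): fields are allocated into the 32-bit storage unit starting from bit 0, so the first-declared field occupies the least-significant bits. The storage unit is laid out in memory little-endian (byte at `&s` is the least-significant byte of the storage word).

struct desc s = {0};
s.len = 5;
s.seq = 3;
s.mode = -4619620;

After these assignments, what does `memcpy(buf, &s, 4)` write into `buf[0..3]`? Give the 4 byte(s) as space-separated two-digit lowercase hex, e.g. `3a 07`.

65 9c 82 b9

[0+:5] len=5 & 0x1f = 0x5; word=0x00000005
[5+:3] seq=3 & 0x7 = 0x3; word=0x00000065
[8+:24] mode=-4619620 & 0xffffff = 0xb9829c; word=0xb9829c65
word = 0xb9829c65 → little-endian bytes:
  [0]=0x65  [1]=0x9c  [2]=0x82  [3]=0xb9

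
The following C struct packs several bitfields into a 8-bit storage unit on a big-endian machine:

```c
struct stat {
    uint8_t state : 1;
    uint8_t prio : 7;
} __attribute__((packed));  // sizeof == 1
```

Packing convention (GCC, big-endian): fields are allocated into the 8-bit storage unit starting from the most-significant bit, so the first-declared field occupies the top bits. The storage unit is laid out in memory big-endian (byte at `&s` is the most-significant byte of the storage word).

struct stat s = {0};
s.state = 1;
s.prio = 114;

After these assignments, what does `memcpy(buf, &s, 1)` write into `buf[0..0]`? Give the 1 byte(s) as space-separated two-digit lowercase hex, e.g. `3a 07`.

f2

state:1 = 1 → 0x1 << 7 → word 0x80
prio:7 = 114 → 0x72 << 0 → word 0xf2
word = 0xf2 → big-endian bytes:
  [0]=0xf2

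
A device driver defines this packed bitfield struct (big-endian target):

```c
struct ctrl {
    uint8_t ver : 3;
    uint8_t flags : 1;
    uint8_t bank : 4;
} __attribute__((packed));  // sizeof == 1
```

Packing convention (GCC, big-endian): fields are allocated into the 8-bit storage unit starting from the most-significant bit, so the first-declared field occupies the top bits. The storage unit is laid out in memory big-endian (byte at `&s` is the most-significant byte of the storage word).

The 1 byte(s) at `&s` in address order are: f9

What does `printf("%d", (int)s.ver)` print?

7

[0]=0xf9 (big-endian) → word 0xf9
ver:3 @ bit 5 → (0xf9>>5)&0x7 = 0x7  ←
flags:1 @ bit 4 → (0xf9>>4)&0x1 = 0x1
bank:4 @ bit 0 → (0xf9>>0)&0xf = 0x9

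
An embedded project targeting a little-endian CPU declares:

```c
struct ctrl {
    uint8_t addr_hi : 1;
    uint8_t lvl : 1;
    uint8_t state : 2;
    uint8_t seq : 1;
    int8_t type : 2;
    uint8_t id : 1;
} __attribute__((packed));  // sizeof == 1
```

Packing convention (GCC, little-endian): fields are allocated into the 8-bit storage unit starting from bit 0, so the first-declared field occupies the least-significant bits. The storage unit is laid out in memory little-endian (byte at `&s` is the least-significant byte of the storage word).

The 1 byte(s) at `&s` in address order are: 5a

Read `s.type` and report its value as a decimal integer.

-2

[0]=0x5a (little-endian) → word 0x5a
addr_hi:1 @ bit 0 → (0x5a>>0)&0x1 = 0x0
lvl:1 @ bit 1 → (0x5a>>1)&0x1 = 0x1
state:2 @ bit 2 → (0x5a>>2)&0x3 = 0x2
seq:1 @ bit 4 → (0x5a>>4)&0x1 = 0x1
type:2 @ bit 5 → (0x5a>>5)&0x3 = 0x2  ←
id:1 @ bit 7 → (0x5a>>7)&0x1 = 0x0
type signed 2b, MSB=1: 2 - 4 = -2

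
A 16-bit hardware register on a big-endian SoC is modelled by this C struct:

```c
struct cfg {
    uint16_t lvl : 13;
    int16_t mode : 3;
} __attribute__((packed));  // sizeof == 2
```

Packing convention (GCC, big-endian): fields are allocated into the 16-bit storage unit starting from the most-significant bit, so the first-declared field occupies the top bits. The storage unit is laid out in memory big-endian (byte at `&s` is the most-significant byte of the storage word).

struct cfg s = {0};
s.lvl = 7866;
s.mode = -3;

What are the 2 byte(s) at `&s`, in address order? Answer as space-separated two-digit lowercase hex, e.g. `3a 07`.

[3+:13] lvl=7866 & 0x1fff = 0x1eba; word=0xf5d0
[0+:3] mode=-3 & 0x7 = 0x5; word=0xf5d5
word = 0xf5d5 → big-endian bytes:
  [0]=0xf5  [1]=0xd5

f5 d5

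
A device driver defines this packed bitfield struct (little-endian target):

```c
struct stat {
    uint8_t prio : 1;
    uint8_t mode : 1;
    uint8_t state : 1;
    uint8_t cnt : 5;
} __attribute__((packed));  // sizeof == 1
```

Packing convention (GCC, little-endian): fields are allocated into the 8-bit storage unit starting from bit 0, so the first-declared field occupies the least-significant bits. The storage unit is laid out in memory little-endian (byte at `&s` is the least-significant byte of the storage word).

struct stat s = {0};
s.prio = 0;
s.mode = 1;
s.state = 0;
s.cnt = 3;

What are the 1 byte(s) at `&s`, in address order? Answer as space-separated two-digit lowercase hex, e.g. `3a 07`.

1a

prio:1 = 0 → 0x0 << 0 → word 0x00
mode:1 = 1 → 0x1 << 1 → word 0x02
state:1 = 0 → 0x0 << 2 → word 0x02
cnt:5 = 3 → 0x3 << 3 → word 0x1a
word = 0x1a → little-endian bytes:
  [0]=0x1a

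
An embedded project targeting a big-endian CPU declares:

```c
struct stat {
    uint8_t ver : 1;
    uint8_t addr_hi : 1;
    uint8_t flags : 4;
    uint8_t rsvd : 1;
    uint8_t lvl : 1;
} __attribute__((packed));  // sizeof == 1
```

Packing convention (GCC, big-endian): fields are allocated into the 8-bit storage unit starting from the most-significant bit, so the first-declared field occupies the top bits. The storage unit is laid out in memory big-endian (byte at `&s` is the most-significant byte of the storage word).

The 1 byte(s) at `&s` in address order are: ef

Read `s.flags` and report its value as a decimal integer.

[0]=0xef (big-endian) → word 0xef
ver [7+:1] = (word>>7) & 0x1 = 1
addr_hi [6+:1] = (word>>6) & 0x1 = 1
flags [2+:4] = (word>>2) & 0xf = 11  ←
rsvd [1+:1] = (word>>1) & 0x1 = 1
lvl [0+:1] = (word>>0) & 0x1 = 1

11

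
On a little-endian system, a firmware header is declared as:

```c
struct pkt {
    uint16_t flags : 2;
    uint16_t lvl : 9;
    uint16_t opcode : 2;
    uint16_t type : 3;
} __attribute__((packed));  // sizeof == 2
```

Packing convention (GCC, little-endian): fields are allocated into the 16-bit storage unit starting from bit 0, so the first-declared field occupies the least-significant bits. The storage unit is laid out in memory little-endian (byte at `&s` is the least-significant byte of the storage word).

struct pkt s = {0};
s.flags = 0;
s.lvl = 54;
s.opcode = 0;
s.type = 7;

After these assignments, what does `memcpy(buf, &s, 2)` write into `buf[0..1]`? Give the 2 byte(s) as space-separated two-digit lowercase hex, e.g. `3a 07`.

d8 e0

flags:2 = 0 → 0x0 << 0 → word 0x0000
lvl:9 = 54 → 0x36 << 2 → word 0x00d8
opcode:2 = 0 → 0x0 << 11 → word 0x00d8
type:3 = 7 → 0x7 << 13 → word 0xe0d8
word = 0xe0d8 → little-endian bytes:
  [0]=0xd8  [1]=0xe0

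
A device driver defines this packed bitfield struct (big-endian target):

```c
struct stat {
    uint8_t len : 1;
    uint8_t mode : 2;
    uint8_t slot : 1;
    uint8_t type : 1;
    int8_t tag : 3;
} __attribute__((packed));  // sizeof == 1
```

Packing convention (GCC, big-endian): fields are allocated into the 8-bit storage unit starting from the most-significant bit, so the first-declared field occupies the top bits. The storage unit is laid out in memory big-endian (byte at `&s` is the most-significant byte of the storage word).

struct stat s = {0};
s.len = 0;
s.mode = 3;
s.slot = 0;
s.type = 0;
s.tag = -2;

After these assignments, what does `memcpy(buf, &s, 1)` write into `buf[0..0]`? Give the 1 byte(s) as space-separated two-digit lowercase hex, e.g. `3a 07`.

len (1b) val=0 bits=0x0 at bit 7: 0x00
mode (2b) val=3 bits=0x3 at bit 5: 0x60
slot (1b) val=0 bits=0x0 at bit 4: 0x60
type (1b) val=0 bits=0x0 at bit 3: 0x60
tag (3b) val=-2 bits=0x6 at bit 0: 0x66
word = 0x66 → big-endian bytes:
  [0]=0x66

66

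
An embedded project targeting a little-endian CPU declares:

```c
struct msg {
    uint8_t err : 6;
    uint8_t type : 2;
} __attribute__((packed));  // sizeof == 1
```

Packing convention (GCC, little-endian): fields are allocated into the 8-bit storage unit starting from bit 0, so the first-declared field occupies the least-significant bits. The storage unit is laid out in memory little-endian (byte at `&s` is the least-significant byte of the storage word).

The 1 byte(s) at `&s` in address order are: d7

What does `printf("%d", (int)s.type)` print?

3

[0]=0xd7 (little-endian) → word 0xd7
err [0+:6] = (word>>0) & 0x3f = 23
type [6+:2] = (word>>6) & 0x3 = 3  ←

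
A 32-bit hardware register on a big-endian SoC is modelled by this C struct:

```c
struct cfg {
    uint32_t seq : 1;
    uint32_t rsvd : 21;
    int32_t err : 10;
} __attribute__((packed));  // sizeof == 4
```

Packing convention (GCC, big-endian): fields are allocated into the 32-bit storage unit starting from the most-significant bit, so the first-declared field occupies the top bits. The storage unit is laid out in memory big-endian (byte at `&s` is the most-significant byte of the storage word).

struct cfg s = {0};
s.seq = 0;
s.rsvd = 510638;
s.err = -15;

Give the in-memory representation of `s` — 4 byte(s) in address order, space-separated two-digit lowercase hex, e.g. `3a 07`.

seq (1b) val=0 bits=0x0 at bit 31: 0x00000000
rsvd (21b) val=510638 bits=0x7caae at bit 10: 0x1f2ab800
err (10b) val=-15 bits=0x3f1 at bit 0: 0x1f2abbf1
word = 0x1f2abbf1 → big-endian bytes:
  [0]=0x1f  [1]=0x2a  [2]=0xbb  [3]=0xf1

1f 2a bb f1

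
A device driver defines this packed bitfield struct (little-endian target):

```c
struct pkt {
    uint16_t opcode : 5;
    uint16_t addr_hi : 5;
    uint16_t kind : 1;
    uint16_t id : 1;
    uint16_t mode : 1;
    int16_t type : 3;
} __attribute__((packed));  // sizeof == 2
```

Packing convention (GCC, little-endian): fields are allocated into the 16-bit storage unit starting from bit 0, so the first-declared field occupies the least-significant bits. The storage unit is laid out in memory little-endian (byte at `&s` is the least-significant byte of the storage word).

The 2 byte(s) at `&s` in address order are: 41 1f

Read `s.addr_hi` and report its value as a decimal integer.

[0]=0x41 [1]=0x1f (little-endian) → word 0x1f41
opcode [0+:5] = (word>>0) & 0x1f = 1
addr_hi [5+:5] = (word>>5) & 0x1f = 26  ←
kind [10+:1] = (word>>10) & 0x1 = 1
id [11+:1] = (word>>11) & 0x1 = 1
mode [12+:1] = (word>>12) & 0x1 = 1
type [13+:3] = (word>>13) & 0x7 = 0

26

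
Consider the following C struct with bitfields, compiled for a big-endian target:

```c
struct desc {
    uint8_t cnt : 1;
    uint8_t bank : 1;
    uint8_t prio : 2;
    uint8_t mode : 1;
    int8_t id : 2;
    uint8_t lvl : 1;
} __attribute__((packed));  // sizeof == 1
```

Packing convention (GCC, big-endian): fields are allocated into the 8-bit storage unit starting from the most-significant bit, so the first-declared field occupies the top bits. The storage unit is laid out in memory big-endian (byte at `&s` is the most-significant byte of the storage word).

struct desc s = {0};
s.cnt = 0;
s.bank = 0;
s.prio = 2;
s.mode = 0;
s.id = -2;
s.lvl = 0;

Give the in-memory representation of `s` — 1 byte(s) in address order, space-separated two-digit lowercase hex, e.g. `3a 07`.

24

cnt:1 = 0 → 0x0 << 7 → word 0x00
bank:1 = 0 → 0x0 << 6 → word 0x00
prio:2 = 2 → 0x2 << 4 → word 0x20
mode:1 = 0 → 0x0 << 3 → word 0x20
id:2 = -2 → 0x2 << 1 → word 0x24
lvl:1 = 0 → 0x0 << 0 → word 0x24
word = 0x24 → big-endian bytes:
  [0]=0x24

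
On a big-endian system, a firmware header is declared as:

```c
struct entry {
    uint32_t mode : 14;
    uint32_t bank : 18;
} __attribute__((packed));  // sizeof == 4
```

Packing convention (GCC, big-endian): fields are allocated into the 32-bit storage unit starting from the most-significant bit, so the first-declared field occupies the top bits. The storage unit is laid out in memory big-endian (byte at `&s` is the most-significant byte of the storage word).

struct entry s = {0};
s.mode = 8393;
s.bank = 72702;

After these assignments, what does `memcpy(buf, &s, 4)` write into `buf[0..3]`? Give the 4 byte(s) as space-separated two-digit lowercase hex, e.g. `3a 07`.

mode:14 = 8393 → 0x20c9 << 18 → word 0x83240000
bank:18 = 72702 → 0x11bfe << 0 → word 0x83251bfe
word = 0x83251bfe → big-endian bytes:
  [0]=0x83  [1]=0x25  [2]=0x1b  [3]=0xfe

83 25 1b fe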